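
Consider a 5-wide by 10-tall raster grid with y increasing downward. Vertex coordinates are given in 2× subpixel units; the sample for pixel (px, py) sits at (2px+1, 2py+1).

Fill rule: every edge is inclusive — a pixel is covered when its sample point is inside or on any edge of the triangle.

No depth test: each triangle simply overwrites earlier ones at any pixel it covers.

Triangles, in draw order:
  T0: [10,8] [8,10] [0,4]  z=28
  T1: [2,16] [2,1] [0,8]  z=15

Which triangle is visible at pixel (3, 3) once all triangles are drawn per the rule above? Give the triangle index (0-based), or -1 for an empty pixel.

T0:
  2·area = 28
  edge (10, 8)→(8, 10): d=(-2,2) inclusive
  edge (8, 10)→(0, 4): d=(-8,-6) inclusive
  edge (0, 4)→(10, 8): d=(10,4) inclusive
    (2,3)@(5, 7): e=[12,6,10] → #
    (3,3)@(7, 7): e=[8,18,2] → #
    (4,3)@(9, 7): e=[4,30,-6] → ·
    (2,4)@(5, 9): e=[8,-10,30] → ·
    (3,4)@(7, 9): e=[4,2,22] → #
    (4,4)@(9, 9): e=[0,14,14] → #  [on edge]
    (3,5)@(7, 11): e=[0,-14,42] → ·  [on edge]
    (4,5)@(9, 11): e=[-4,-2,34] → ·
    (2,6)@(5, 13): e=[0,-42,70] → ·  [on edge]
    (1,7)@(3, 15): e=[0,-70,98] → ·  [on edge]
    (0,8)@(1, 17): e=[0,-98,126] → ·  [on edge]
  covered (4 px):
    · · · · ·
    · · · · ·
    · · · · ·
    · · # # ·
    · · · # #
    · · · · ·
    · · · · ·
    · · · · ·
    · · · · ·
    · · · · ·
T1:
  2·area = 30  (B↔C swapped to make it positive)
  edge (2, 16)→(0, 8): d=(-2,-8) inclusive
  edge (0, 8)→(2, 1): d=(2,-7) inclusive
  edge (2, 1)→(2, 16): d=(0,15) inclusive
    (0,2)@(1, 5): e=[14,1,15] → #
    (1,2)@(3, 5): e=[30,15,-15] → ·
    (0,3)@(1, 7): e=[10,5,15] → #
    (1,3)@(3, 7): e=[26,19,-15] → ·
    (0,4)@(1, 9): e=[6,9,15] → #
    (1,4)@(3, 9): e=[22,23,-15] → ·
    (0,5)@(1, 11): e=[2,13,15] → #
    (1,5)@(3, 11): e=[18,27,-15] → ·
    (0,6)@(1, 13): e=[-2,17,15] → ·
  covered (4 px):
    · · · · ·
    · · · · ·
    # · · · ·
    # · · · ·
    # · · · ·
    # · · · ·
    · · · · ·
    · · · · ·
    · · · · ·
    · · · · ·

Z-buffer (winner per pixel, '.' = empty):
  . . . . .
  . . . . .
  1 . . . .
  1 . 0 0 .
  1 . . 0 0
  1 . . . .
  . . . . .
  . . . . .
  . . . . .
  . . . . .

Final: 0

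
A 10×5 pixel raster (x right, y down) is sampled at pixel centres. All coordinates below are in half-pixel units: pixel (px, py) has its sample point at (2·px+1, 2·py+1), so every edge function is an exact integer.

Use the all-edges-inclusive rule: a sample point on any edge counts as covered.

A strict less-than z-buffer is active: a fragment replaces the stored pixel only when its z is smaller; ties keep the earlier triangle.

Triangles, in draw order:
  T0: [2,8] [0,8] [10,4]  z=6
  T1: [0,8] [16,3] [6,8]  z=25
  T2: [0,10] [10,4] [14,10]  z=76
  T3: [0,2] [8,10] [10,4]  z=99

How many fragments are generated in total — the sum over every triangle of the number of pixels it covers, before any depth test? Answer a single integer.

T0:
  2·area = 8
  edge (2, 8)→(0, 8): d=(-2,0) inclusive
  edge (0, 8)→(10, 4): d=(10,-4) inclusive
  edge (10, 4)→(2, 8): d=(-8,4) inclusive
    (1,3)@(3, 7): e=[2,2,4] → X
    (2,3)@(5, 7): e=[2,10,-4] → .
    (1,4)@(3, 9): e=[-2,22,-12] → .
  covered (1 px):
    . . . . . . . . . .
    . . . . . . . . . .
    . . . . . . . . . .
    . X . . . . . . . .
    . . . . . . . . . .
T1:
  2·area = 30
  edge (0, 8)→(16, 3): d=(16,-5) inclusive
  edge (16, 3)→(6, 8): d=(-10,5) inclusive
  edge (6, 8)→(0, 8): d=(-6,0) inclusive
    (5,2)@(11, 5): e=[7,5,18] → X
    (6,2)@(13, 5): e=[17,-5,18] → .
    (2,3)@(5, 7): e=[9,15,6] → X
    (3,3)@(7, 7): e=[19,5,6] → X
    (4,3)@(9, 7): e=[29,-5,6] → .
    (5,3)@(11, 7): e=[39,-15,6] → .
    (2,4)@(5, 9): e=[41,-5,-6] → .
    (3,4)@(7, 9): e=[51,-15,-6] → .
  covered (3 px):
    . . . . . . . . . .
    . . . . . . . . . .
    . . . . . X . . . .
    . . X X . . . . . .
    . . . . . . . . . .
T2:
  2·area = 84
  edge (0, 10)→(10, 4): d=(10,-6) inclusive
  edge (10, 4)→(14, 10): d=(4,6) inclusive
  edge (14, 10)→(0, 10): d=(-14,0) inclusive
    (7,0)@(15, 1): e=[0,-42,126] → .  [on edge]
    (4,2)@(9, 5): e=[4,10,70] → X
    (5,2)@(11, 5): e=[16,-2,70] → .
    (2,3)@(5, 7): e=[0,42,42] → X  [on edge]
    (3,3)@(7, 7): e=[12,30,42] → X
    (5,3)@(11, 7): e=[36,6,42] → X
    (6,3)@(13, 7): e=[48,-6,42] → .
    (1,4)@(3, 9): e=[8,62,14] → X
    (6,4)@(13, 9): e=[68,2,14] → X
    (7,4)@(15, 9): e=[80,-10,14] → .
  covered (11 px):
    . . . . . . . . . .
    . . . . . . . . . .
    . . . . X . . . . .
    . . X X X X . . . .
    . X X X X X X . . .
T3:
  2·area = 64  (B↔C swapped to make it positive)
  edge (0, 2)→(10, 4): d=(10,2) inclusive
  edge (10, 4)→(8, 10): d=(-2,6) inclusive
  edge (8, 10)→(0, 2): d=(-8,-8) inclusive
    (5,0)@(11, 1): e=[-32,0,96] → .  [on edge]
    (0,1)@(1, 3): e=[8,56,0] → X  [on edge]
    (1,1)@(3, 3): e=[4,44,16] → X
    (2,1)@(5, 3): e=[0,32,32] → X  [on edge]
    (3,1)@(7, 3): e=[-4,20,48] → .
    (0,2)@(1, 5): e=[28,52,-16] → .
    (1,2)@(3, 5): e=[24,40,0] → X  [on edge]
    (3,2)@(7, 5): e=[16,16,32] → X
    (4,2)@(9, 5): e=[12,4,48] → X
    (5,2)@(11, 5): e=[8,-8,64] → .
    (7,2)@(15, 5): e=[0,-32,96] → .  [on edge]
    (1,3)@(3, 7): e=[44,36,-16] → .
    (2,3)@(5, 7): e=[40,24,0] → X  [on edge]
    (4,3)@(9, 7): e=[32,0,32] → X  [on edge]
    (3,4)@(7, 9): e=[56,8,0] → X  [on edge]
  covered (11 px):
    . . . . . . . . . .
    X X X . . . . . . .
    . X X X X . . . . .
    . . X X X . . . . .
    . . . X . . . . . .

Result: 26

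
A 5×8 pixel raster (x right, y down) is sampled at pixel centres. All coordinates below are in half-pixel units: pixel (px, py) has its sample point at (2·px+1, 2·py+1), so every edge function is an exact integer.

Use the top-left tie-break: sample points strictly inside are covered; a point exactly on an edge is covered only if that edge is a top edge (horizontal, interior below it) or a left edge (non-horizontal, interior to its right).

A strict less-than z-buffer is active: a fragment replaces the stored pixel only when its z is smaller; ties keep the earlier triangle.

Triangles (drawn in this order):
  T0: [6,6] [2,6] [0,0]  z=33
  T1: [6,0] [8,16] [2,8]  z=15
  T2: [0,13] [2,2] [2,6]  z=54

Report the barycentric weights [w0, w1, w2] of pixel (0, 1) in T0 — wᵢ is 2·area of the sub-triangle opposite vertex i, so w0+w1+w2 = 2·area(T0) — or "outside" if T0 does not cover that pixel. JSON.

T0:
  2·area = 24
  edge (6, 6)→(2, 6): d=(-4,0) right/bottom  bias=-1
  edge (2, 6)→(0, 0): d=(-2,-6) top-left  bias=+0
  edge (0, 0)→(6, 6): d=(6,6) right/bottom  bias=-1
    (0,0)@(1, 1): e=[20,4,0] → ·  [on edge]
    (0,1)@(1, 3): e=[12,0,12] → #  [on edge]
    (1,1)@(3, 3): e=[12,12,0] → ·  [on edge]
    (0,2)@(1, 5): e=[4,-4,24] → ·
    (1,2)@(3, 5): e=[4,8,12] → #
    (2,2)@(5, 5): e=[4,20,0] → ·  [on edge]
    (1,3)@(3, 7): e=[-4,4,24] → ·
    (3,3)@(7, 7): e=[-4,28,0] → ·  [on edge]
    (1,4)@(3, 9): e=[-12,0,36] → ·  [on edge]
    (4,4)@(9, 9): e=[-12,36,0] → ·  [on edge]
    (2,7)@(5, 15): e=[-36,0,60] → ·  [on edge]
  covered (2 px):
    · · · · ·
    # · · · ·
    · # · · ·
    · · · · ·
    · · · · ·
    · · · · ·
    · · · · ·
    · · · · ·
T1:
  2·area = 80
  edge (6, 0)→(8, 16): d=(2,16) right/bottom  bias=-1
  edge (8, 16)→(2, 8): d=(-6,-8) top-left  bias=+0
  edge (2, 8)→(6, 0): d=(4,-8) top-left  bias=+0
    (2,1)@(5, 3): e=[22,54,4] → #
    (3,1)@(7, 3): e=[-10,70,20] → ·
    (2,2)@(5, 5): e=[26,42,12] → #
    (3,2)@(7, 5): e=[-6,58,28] → ·
    (1,3)@(3, 7): e=[62,14,4] → #
    (3,3)@(7, 7): e=[-2,46,36] → ·
    (1,4)@(3, 9): e=[66,2,12] → #
    (3,4)@(7, 9): e=[2,34,44] → #
    (4,4)@(9, 9): e=[-30,50,60] → ·
    (1,5)@(3, 11): e=[70,-10,20] → ·
    (2,5)@(5, 11): e=[38,6,36] → #
    (4,5)@(9, 11): e=[-26,38,68] → ·
  covered (10 px):
    · · · · ·
    · · # · ·
    · · # · ·
    · # # · ·
    · # # # ·
    · · # # ·
    · · · # ·
    · · · · ·
T2:
  2·area = 8
  edge (0, 13)→(2, 2): d=(2,-11) top-left  bias=+0
  edge (2, 2)→(2, 6): d=(0,4) right/bottom  bias=-1
  edge (2, 6)→(0, 13): d=(-2,7) right/bottom  bias=-1
    (0,4)@(1, 9): e=[3,4,1] → #
    (1,4)@(3, 9): e=[25,-4,-13] → ·
    (0,5)@(1, 11): e=[7,4,-3] → ·
  covered (1 px):
    · · · · ·
    · · · · ·
    · · · · ·
    · · · · ·
    # · · · ·
    · · · · ·
    · · · · ·
    · · · · ·

Answer: [0,12,12]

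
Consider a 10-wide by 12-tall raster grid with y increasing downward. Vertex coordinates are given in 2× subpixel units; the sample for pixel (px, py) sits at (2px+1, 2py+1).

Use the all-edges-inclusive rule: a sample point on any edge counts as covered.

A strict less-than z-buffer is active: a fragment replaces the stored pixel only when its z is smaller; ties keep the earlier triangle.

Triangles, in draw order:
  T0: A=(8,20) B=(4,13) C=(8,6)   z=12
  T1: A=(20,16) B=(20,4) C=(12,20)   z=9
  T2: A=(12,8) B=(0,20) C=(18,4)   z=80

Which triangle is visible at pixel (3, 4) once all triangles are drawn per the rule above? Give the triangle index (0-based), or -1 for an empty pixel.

T0:
  2·area = 56
  edge (8, 20)→(4, 13): d=(-4,-7) inclusive
  edge (4, 13)→(8, 6): d=(4,-7) inclusive
  edge (8, 6)→(8, 20): d=(0,14) inclusive
    (3,4)@(7, 9): e=[37,5,14] → X
    (4,4)@(9, 9): e=[51,19,-14] → .
    (3,5)@(7, 11): e=[29,13,14] → X
    (4,5)@(9, 11): e=[43,27,-14] → .
    (2,6)@(5, 13): e=[7,7,42] → X
    (4,6)@(9, 13): e=[35,35,-14] → .
    (2,7)@(5, 15): e=[-1,15,42] → .
    (3,7)@(7, 15): e=[13,29,14] → X
    (4,7)@(9, 15): e=[27,43,-14] → .
    (3,8)@(7, 17): e=[5,37,14] → X
    (4,8)@(9, 17): e=[19,51,-14] → .
    (3,9)@(7, 19): e=[-3,45,14] → .
  covered (6 px):
    . . . . . . . . . .
    . . . . . . . . . .
    . . . . . . . . . .
    . . . . . . . . . .
    . . . X . . . . . .
    . . . X . . . . . .
    . . X X . . . . . .
    . . . X . . . . . .
    . . . X . . . . . .
    . . . . . . . . . .
    . . . . . . . . . .
    . . . . . . . . . .
T1:
  2·area = 96  (B↔C swapped to make it positive)
  edge (20, 16)→(12, 20): d=(-8,4) inclusive
  edge (12, 20)→(20, 4): d=(8,-16) inclusive
  edge (20, 4)→(20, 16): d=(0,12) inclusive
    (9,3)@(19, 7): e=[76,8,12] → X
    (9,4)@(19, 9): e=[60,24,12] → X
    (8,5)@(17, 11): e=[52,8,36] → X
    (8,6)@(17, 13): e=[36,24,36] → X
    (7,7)@(15, 15): e=[28,8,60] → X
    (7,8)@(15, 17): e=[12,24,60] → X
    (9,8)@(19, 17): e=[-4,88,12] → .
    (6,9)@(13, 19): e=[4,8,84] → X
    (7,9)@(15, 19): e=[-4,40,60] → .
    (8,9)@(17, 19): e=[-12,72,36] → .
    (6,10)@(13, 21): e=[-12,24,84] → .
  covered (12 px):
    . . . . . . . . . .
    . . . . . . . . . .
    . . . . . . . . . .
    . . . . . . . . . X
    . . . . . . . . . X
    . . . . . . . . X X
    . . . . . . . . X X
    . . . . . . . X X X
    . . . . . . . X X .
    . . . . . . X . . .
    . . . . . . . . . .
    . . . . . . . . . .
T2:
  2·area = 24  (B↔C swapped to make it positive)
  edge (12, 8)→(18, 4): d=(6,-4) inclusive
  edge (18, 4)→(0, 20): d=(-18,16) inclusive
  edge (0, 20)→(12, 8): d=(12,-12) inclusive
    (9,0)@(19, 1): e=[-14,38,0] → .  [on edge]
    (8,1)@(17, 3): e=[-10,34,0] → .  [on edge]
    (7,2)@(15, 5): e=[-6,30,0] → .  [on edge]
    (6,3)@(13, 7): e=[-2,26,0] → .  [on edge]
    (5,4)@(11, 9): e=[2,22,0] → X  [on edge]
    (6,4)@(13, 9): e=[10,-10,24] → .
    (4,5)@(9, 11): e=[6,18,0] → X  [on edge]
    (5,5)@(11, 11): e=[14,-14,24] → .
    (3,6)@(7, 13): e=[10,14,0] → X  [on edge]
    (4,6)@(9, 13): e=[18,-18,24] → .
    (2,7)@(5, 15): e=[14,10,0] → X  [on edge]
    (3,7)@(7, 15): e=[22,-22,24] → .
    (1,8)@(3, 17): e=[18,6,0] → X  [on edge]
    (0,9)@(1, 19): e=[22,2,0] → X  [on edge]
  covered (6 px):
    . . . . . . . . . .
    . . . . . . . . . .
    . . . . . . . . . .
    . . . . . . . . . .
    . . . . . X . . . .
    . . . . X . . . . .
    . . . X . . . . . .
    . . X . . . . . . .
    . X . . . . . . . .
    X . . . . . . . . .
    . . . . . . . . . .
    . . . . . . . . . .

Z-buffer (winner per pixel, '.' = empty):
  . . . . . . . . . .
  . . . . . . . . . .
  . . . . . . . . . .
  . . . . . . . . . 1
  . . . 0 . 2 . . . 1
  . . . 0 2 . . . 1 1
  . . 0 0 . . . . 1 1
  . . 2 0 . . . 1 1 1
  . 2 . 0 . . . 1 1 .
  2 . . . . . 1 . . .
  . . . . . . . . . .
  . . . . . . . . . .

Result: 0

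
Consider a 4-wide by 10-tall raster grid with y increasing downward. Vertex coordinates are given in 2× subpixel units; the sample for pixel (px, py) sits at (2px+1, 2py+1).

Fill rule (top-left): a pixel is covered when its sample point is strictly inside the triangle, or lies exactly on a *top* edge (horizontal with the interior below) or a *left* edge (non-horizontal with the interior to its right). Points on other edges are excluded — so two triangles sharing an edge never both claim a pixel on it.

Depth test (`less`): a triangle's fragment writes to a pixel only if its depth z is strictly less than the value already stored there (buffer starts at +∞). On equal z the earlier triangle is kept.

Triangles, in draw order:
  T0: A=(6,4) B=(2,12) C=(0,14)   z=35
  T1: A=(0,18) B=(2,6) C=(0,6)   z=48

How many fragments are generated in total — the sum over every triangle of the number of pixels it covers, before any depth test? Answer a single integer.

T0:
  2·area = 8
  edge (6, 4)→(2, 12): d=(-4,8) right/bottom  bias=-1
  edge (2, 12)→(0, 14): d=(-2,2) right/bottom  bias=-1
  edge (0, 14)→(6, 4): d=(6,-10) top-left  bias=+0
    (3,3)@(7, 7): e=[-20,0,28] → .  [on edge]
    (1,4)@(3, 9): e=[4,4,0] → X  [on edge]
    (2,4)@(5, 9): e=[-12,0,20] → .  [on edge]
    (1,5)@(3, 11): e=[-4,0,12] → .  [on edge]
    (0,6)@(1, 13): e=[4,0,4] → .  [on edge]
  covered (1 px):
    . . . .
    . . . .
    . . . .
    . . . .
    . X . .
    . . . .
    . . . .
    . . . .
    . . . .
    . . . .
T1:
  2·area = 24  (B↔C swapped to make it positive)
  edge (0, 18)→(0, 6): d=(0,-12) top-left  bias=+0
  edge (0, 6)→(2, 6): d=(2,0) top-left  bias=+0
  edge (2, 6)→(0, 18): d=(-2,12) right/bottom  bias=-1
    (0,3)@(1, 7): e=[12,2,10] → X
    (1,3)@(3, 7): e=[36,2,-14] → .
    (0,4)@(1, 9): e=[12,6,6] → X
    (1,4)@(3, 9): e=[36,6,-18] → .
    (0,5)@(1, 11): e=[12,10,2] → X
    (1,5)@(3, 11): e=[36,10,-22] → .
    (0,6)@(1, 13): e=[12,14,-2] → .
  covered (3 px):
    . . . .
    . . . .
    . . . .
    X . . .
    X . . .
    X . . .
    . . . .
    . . . .
    . . . .
    . . . .

Result: 4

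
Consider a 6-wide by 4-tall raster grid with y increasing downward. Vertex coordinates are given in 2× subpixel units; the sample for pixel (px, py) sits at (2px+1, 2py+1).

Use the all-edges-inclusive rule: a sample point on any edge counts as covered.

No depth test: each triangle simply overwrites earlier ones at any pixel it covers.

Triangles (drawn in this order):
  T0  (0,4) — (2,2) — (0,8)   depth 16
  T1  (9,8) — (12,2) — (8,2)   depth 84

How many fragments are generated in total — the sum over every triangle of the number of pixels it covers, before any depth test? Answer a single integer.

T0:
  2·area = 8
  edge (0, 4)→(2, 2): d=(2,-2) inclusive
  edge (2, 2)→(0, 8): d=(-2,6) inclusive
  edge (0, 8)→(0, 4): d=(0,-4) inclusive
    (1,0)@(3, 1): e=[0,-4,12] → .  [on edge]
    (0,1)@(1, 3): e=[0,4,4] → X  [on edge]
    (1,1)@(3, 3): e=[4,-8,12] → .
    (0,2)@(1, 5): e=[4,0,4] → X  [on edge]
    (1,2)@(3, 5): e=[8,-12,12] → .
    (0,3)@(1, 7): e=[8,-4,4] → .
  covered (2 px):
    . . . . . .
    X . . . . .
    X . . . . .
    . . . . . .
T1:
  2·area = 24  (B↔C swapped to make it positive)
  edge (9, 8)→(8, 2): d=(-1,-6) inclusive
  edge (8, 2)→(12, 2): d=(4,0) inclusive
  edge (12, 2)→(9, 8): d=(-3,6) inclusive
    (4,1)@(9, 3): e=[5,4,15] → X
    (5,1)@(11, 3): e=[17,4,3] → X
    (4,2)@(9, 5): e=[3,12,9] → X
    (5,2)@(11, 5): e=[15,12,-3] → .
    (4,3)@(9, 7): e=[1,20,3] → X
    (5,3)@(11, 7): e=[13,20,-9] → .
  covered (4 px):
    . . . . . .
    . . . . X X
    . . . . X .
    . . . . X .

Final: 6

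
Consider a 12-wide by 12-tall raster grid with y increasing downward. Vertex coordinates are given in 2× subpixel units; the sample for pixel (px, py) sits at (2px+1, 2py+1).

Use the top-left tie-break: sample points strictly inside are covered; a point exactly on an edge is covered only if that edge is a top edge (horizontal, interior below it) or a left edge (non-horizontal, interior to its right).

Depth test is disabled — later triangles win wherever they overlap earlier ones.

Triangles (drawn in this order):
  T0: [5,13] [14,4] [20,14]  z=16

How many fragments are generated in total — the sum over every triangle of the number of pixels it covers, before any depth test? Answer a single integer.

T0:
  2·area = 144
  edge (5, 13)→(14, 4): d=(9,-9) top-left  bias=+0
  edge (14, 4)→(20, 14): d=(6,10) right/bottom  bias=-1
  edge (20, 14)→(5, 13): d=(-15,-1) top-left  bias=+0
    (8,0)@(17, 1): e=[0,-48,192] → ·  [on edge]
    (7,1)@(15, 3): e=[0,-16,160] → ·  [on edge]
    (6,2)@(13, 5): e=[0,16,128] → █  [on edge]
    (7,2)@(15, 5): e=[18,-4,130] → ·
    (5,3)@(11, 7): e=[0,48,96] → █  [on edge]
    (7,3)@(15, 7): e=[36,8,100] → █
    (8,3)@(17, 7): e=[54,-12,102] → ·
    (4,4)@(9, 9): e=[0,80,64] → █  [on edge]
    (8,4)@(17, 9): e=[72,0,72] → ·  [on edge]
    (3,5)@(7, 11): e=[0,112,32] → █  [on edge]
    (8,5)@(17, 11): e=[90,12,42] → █
    (9,5)@(19, 11): e=[108,-8,44] → ·
    (2,6)@(5, 13): e=[0,144,0] → █  [on edge]
    (1,7)@(3, 15): e=[0,176,-32] → ·  [on edge]
    (0,8)@(1, 17): e=[0,208,-64] → ·  [on edge]
    (11,9)@(23, 19): e=[216,0,-72] → ·  [on edge]
  covered (22 px):
    · · · · · · · · · · · ·
    · · · · · · · · · · · ·
    · · · · · · █ · · · · ·
    · · · · · █ █ █ · · · ·
    · · · · █ █ █ █ · · · ·
    · · · █ █ █ █ █ █ · · ·
    · · █ █ █ █ █ █ █ █ · ·
    · · · · · · · · · · · ·
    · · · · · · · · · · · ·
    · · · · · · · · · · · ·
    · · · · · · · · · · · ·
    · · · · · · · · · · · ·

Result: 22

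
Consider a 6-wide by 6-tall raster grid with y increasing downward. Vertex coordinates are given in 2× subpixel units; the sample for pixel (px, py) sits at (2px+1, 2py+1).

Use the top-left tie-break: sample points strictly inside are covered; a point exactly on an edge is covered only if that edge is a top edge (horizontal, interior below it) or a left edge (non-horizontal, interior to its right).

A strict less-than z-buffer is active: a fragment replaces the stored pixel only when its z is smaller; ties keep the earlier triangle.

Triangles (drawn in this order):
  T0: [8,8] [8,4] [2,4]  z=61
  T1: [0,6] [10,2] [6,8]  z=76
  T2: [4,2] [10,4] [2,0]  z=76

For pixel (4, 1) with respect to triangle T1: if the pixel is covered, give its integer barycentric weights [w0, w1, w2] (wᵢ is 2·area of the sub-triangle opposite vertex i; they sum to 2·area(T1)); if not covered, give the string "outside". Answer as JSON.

T0:
  2·area = 24  (B↔C swapped to make it positive)
  edge (8, 8)→(2, 4): d=(-6,-4) top-left  bias=+0
  edge (2, 4)→(8, 4): d=(6,0) top-left  bias=+0
  edge (8, 4)→(8, 8): d=(0,4) right/bottom  bias=-1
    (2,2)@(5, 5): e=[6,6,12] → #
    (3,2)@(7, 5): e=[14,6,4] → #
    (4,2)@(9, 5): e=[22,6,-4] → ·
    (2,3)@(5, 7): e=[-6,18,12] → ·
    (3,3)@(7, 7): e=[2,18,4] → #
    (4,3)@(9, 7): e=[10,18,-4] → ·
    (3,4)@(7, 9): e=[-10,30,4] → ·
  covered (3 px):
    · · · · · ·
    · · · · · ·
    · · # # · ·
    · · · # · ·
    · · · · · ·
    · · · · · ·
T1:
  2·area = 44
  edge (0, 6)→(10, 2): d=(10,-4) top-left  bias=+0
  edge (10, 2)→(6, 8): d=(-4,6) right/bottom  bias=-1
  edge (6, 8)→(0, 6): d=(-6,-2) top-left  bias=+0
    (4,1)@(9, 3): e=[6,2,36] → #
    (5,1)@(11, 3): e=[14,-10,40] → ·
    (1,2)@(3, 5): e=[2,30,12] → #
    (2,2)@(5, 5): e=[10,18,16] → #
    (3,2)@(7, 5): e=[18,6,20] → #
    (4,2)@(9, 5): e=[26,-6,24] → ·
    (1,3)@(3, 7): e=[22,22,0] → #  [on edge]
    (3,3)@(7, 7): e=[38,-2,8] → ·
    (1,4)@(3, 9): e=[42,14,-12] → ·
    (2,4)@(5, 9): e=[50,2,-8] → ·
    (4,4)@(9, 9): e=[66,-22,0] → ·  [on edge]
  covered (6 px):
    · · · · · ·
    · · · · # ·
    · # # # · ·
    · # # · · ·
    · · · · · ·
    · · · · · ·
T2:
  2·area = 8  (B↔C swapped to make it positive)
  edge (4, 2)→(2, 0): d=(-2,-2) top-left  bias=+0
  edge (2, 0)→(10, 4): d=(8,4) right/bottom  bias=-1
  edge (10, 4)→(4, 2): d=(-6,-2) top-left  bias=+0
    (0,0)@(1, 1): e=[-4,12,0] → ·  [on edge]
    (1,0)@(3, 1): e=[0,4,4] → #  [on edge]
    (2,0)@(5, 1): e=[4,-4,8] → ·
    (1,1)@(3, 3): e=[-4,20,-8] → ·
    (2,1)@(5, 3): e=[0,12,-4] → ·  [on edge]
    (3,1)@(7, 3): e=[4,4,0] → #  [on edge]
    (4,1)@(9, 3): e=[8,-4,4] → ·
    (3,2)@(7, 5): e=[0,20,-12] → ·  [on edge]
    (4,3)@(9, 7): e=[0,28,-20] → ·  [on edge]
    (5,4)@(11, 9): e=[0,36,-28] → ·  [on edge]
  covered (2 px):
    · # · · · ·
    · · · # · ·
    · · · · · ·
    · · · · · ·
    · · · · · ·
    · · · · · ·

Answer: [2,36,6]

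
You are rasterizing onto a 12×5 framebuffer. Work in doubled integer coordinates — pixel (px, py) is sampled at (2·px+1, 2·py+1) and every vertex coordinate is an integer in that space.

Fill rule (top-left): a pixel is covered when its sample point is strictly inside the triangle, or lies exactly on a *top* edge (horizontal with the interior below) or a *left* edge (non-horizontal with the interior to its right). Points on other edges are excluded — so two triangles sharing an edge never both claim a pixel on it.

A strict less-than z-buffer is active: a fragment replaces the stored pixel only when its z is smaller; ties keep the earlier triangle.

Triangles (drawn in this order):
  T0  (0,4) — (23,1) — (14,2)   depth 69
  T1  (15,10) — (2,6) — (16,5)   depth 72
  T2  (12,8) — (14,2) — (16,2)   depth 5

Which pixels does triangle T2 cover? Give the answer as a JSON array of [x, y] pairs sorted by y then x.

T0:
  2·area = 4  (B↔C swapped to make it positive)
  edge (0, 4)→(14, 2): d=(14,-2) top-left  bias=+0
  edge (14, 2)→(23, 1): d=(9,-1) top-left  bias=+0
  edge (23, 1)→(0, 4): d=(-23,3) right/bottom  bias=-1
    (10,0)@(21, 1): e=[0,-2,6] → ·  [on edge]
    (11,0)@(23, 1): e=[4,0,0] → ·  [on edge]
    (2,1)@(5, 3): e=[-4,0,8] → ·  [on edge]
    (3,1)@(7, 3): e=[0,2,2] → █  [on edge]
    (4,1)@(9, 3): e=[4,4,-4] → ·
    (3,2)@(7, 5): e=[28,20,-44] → ·
  covered (1 px):
    · · · · · · · · · · · ·
    · · · █ · · · · · · · ·
    · · · · · · · · · · · ·
    · · · · · · · · · · · ·
    · · · · · · · · · · · ·
T1:
  2·area = 69
  edge (15, 10)→(2, 6): d=(-13,-4) top-left  bias=+0
  edge (2, 6)→(16, 5): d=(14,-1) top-left  bias=+0
  edge (16, 5)→(15, 10): d=(-1,5) right/bottom  bias=-1
    (3,3)@(7, 7): e=[7,19,43] → █
    (4,3)@(9, 7): e=[15,21,33] → █
    (5,3)@(11, 7): e=[23,23,23] → █
    (6,3)@(13, 7): e=[31,25,13] → █
    (7,3)@(15, 7): e=[39,27,3] → █
    (8,3)@(17, 7): e=[47,29,-7] → ·
    (3,4)@(7, 9): e=[-19,47,41] → ·
    (4,4)@(9, 9): e=[-11,49,31] → ·
    (5,4)@(11, 9): e=[-3,51,21] → ·
    (6,4)@(13, 9): e=[5,53,11] → █
    (8,4)@(17, 9): e=[21,57,-9] → ·
  covered (7 px):
    · · · · · · · · · · · ·
    · · · · · · · · · · · ·
    · · · · · · · · · · · ·
    · · · █ █ █ █ █ · · · ·
    · · · · · · █ █ · · · ·
T2:
  2·area = 12
  edge (12, 8)→(14, 2): d=(2,-6) top-left  bias=+0
  edge (14, 2)→(16, 2): d=(2,0) top-left  bias=+0
  edge (16, 2)→(12, 8): d=(-4,6) right/bottom  bias=-1
    (7,1)@(15, 3): e=[8,2,2] → █
    (8,1)@(17, 3): e=[20,2,-10] → ·
    (6,2)@(13, 5): e=[0,6,6] → █  [on edge]
    (7,2)@(15, 5): e=[12,6,-6] → ·
    (6,3)@(13, 7): e=[4,10,-2] → ·
  covered (2 px):
    · · · · · · · · · · · ·
    · · · · · · · █ · · · ·
    · · · · · · █ · · · · ·
    · · · · · · · · · · · ·
    · · · · · · · · · · · ·

Result: [[7,1],[6,2]]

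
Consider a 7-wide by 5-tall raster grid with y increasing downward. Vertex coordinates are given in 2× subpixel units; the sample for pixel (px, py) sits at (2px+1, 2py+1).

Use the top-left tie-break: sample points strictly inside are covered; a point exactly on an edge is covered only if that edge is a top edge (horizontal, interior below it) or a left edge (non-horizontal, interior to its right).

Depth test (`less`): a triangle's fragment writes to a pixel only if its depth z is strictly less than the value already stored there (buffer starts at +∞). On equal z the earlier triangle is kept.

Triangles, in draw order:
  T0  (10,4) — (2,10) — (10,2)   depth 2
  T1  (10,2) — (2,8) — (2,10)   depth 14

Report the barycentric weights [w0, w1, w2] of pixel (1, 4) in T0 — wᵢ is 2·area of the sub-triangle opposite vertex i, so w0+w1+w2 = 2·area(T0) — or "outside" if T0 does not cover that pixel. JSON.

T0:
  2·area = 16
  edge (10, 4)→(2, 10): d=(-8,6) right/bottom  bias=-1
  edge (2, 10)→(10, 2): d=(8,-8) top-left  bias=+0
  edge (10, 2)→(10, 4): d=(0,2) right/bottom  bias=-1
    (5,0)@(11, 1): e=[18,0,-2] → ·  [on edge]
    (4,1)@(9, 3): e=[14,0,2] → #  [on edge]
    (5,1)@(11, 3): e=[2,16,-2] → ·
    (3,2)@(7, 5): e=[10,0,6] → #  [on edge]
    (4,2)@(9, 5): e=[-2,16,2] → ·
    (2,3)@(5, 7): e=[6,0,10] → #  [on edge]
    (3,3)@(7, 7): e=[-6,16,6] → ·
    (1,4)@(3, 9): e=[2,0,14] → #  [on edge]
    (2,4)@(5, 9): e=[-10,16,10] → ·
  covered (4 px):
    · · · · · · ·
    · · · · # · ·
    · · · # · · ·
    · · # · · · ·
    · # · · · · ·
T1:
  2·area = 16  (B↔C swapped to make it positive)
  edge (10, 2)→(2, 10): d=(-8,8) right/bottom  bias=-1
  edge (2, 10)→(2, 8): d=(0,-2) top-left  bias=+0
  edge (2, 8)→(10, 2): d=(8,-6) top-left  bias=+0
    (5,0)@(11, 1): e=[0,18,-2] → ·  [on edge]
    (4,1)@(9, 3): e=[0,14,2] → ·  [on edge]
    (3,2)@(7, 5): e=[0,10,6] → ·  [on edge]
    (2,3)@(5, 7): e=[0,6,10] → ·  [on edge]
    (1,4)@(3, 9): e=[0,2,14] → ·  [on edge]
  covered (0 px):
    · · · · · · ·
    · · · · · · ·
    · · · · · · ·
    · · · · · · ·
    · · · · · · ·

Final: [0,14,2]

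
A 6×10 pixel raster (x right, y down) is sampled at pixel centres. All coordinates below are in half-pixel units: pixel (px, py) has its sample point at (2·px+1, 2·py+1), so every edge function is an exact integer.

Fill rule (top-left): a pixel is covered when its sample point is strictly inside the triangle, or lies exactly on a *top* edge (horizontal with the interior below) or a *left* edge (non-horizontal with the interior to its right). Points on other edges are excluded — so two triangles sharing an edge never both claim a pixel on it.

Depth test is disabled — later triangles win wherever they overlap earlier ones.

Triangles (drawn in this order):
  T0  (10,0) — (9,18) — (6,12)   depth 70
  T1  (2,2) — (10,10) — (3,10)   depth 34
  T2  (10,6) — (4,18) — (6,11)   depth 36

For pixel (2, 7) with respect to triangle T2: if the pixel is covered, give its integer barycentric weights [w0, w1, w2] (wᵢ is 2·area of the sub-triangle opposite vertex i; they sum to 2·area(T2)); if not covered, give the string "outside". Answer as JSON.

T0:
  2·area = 60
  edge (10, 0)→(9, 18): d=(-1,18) right/bottom  bias=-1
  edge (9, 18)→(6, 12): d=(-3,-6) top-left  bias=+0
  edge (6, 12)→(10, 0): d=(4,-12) top-left  bias=+0
    (4,1)@(9, 3): e=[15,45,0] → █  [on edge]
    (5,1)@(11, 3): e=[-21,57,24] → ·
    (4,2)@(9, 5): e=[13,39,8] → █
    (5,2)@(11, 5): e=[-23,51,32] → ·
    (4,3)@(9, 7): e=[11,33,16] → █
    (5,3)@(11, 7): e=[-25,45,40] → ·
    (3,4)@(7, 9): e=[45,15,0] → █  [on edge]
    (5,4)@(11, 9): e=[-27,39,48] → ·
    (3,5)@(7, 11): e=[43,9,8] → █
    (5,5)@(11, 11): e=[-29,33,56] → ·
    (3,6)@(7, 13): e=[41,3,16] → █
    (5,6)@(11, 13): e=[-31,27,64] → ·
    (2,7)@(5, 15): e=[75,-15,0] → ·  [on edge]
  covered (11 px):
    · · · · · ·
    · · · · █ ·
    · · · · █ ·
    · · · · █ ·
    · · · █ █ ·
    · · · █ █ ·
    · · · █ █ ·
    · · · · █ ·
    · · · · █ ·
    · · · · · ·
T1:
  2·area = 56
  edge (2, 2)→(10, 10): d=(8,8) right/bottom  bias=-1
  edge (10, 10)→(3, 10): d=(-7,0) right/bottom  bias=-1
  edge (3, 10)→(2, 2): d=(-1,-8) top-left  bias=+0
    (0,0)@(1, 1): e=[0,63,-7] → ·  [on edge]
    (1,1)@(3, 3): e=[0,49,7] → ·  [on edge]
    (1,2)@(3, 5): e=[16,35,5] → █
    (2,2)@(5, 5): e=[0,35,21] → ·  [on edge]
    (1,3)@(3, 7): e=[32,21,3] → █
    (2,3)@(5, 7): e=[16,21,19] → █
    (3,3)@(7, 7): e=[0,21,35] → ·  [on edge]
    (1,4)@(3, 9): e=[48,7,1] → █
    (3,4)@(7, 9): e=[16,7,33] → █
    (4,4)@(9, 9): e=[0,7,49] → ·  [on edge]
    (1,5)@(3, 11): e=[64,-7,-1] → ·
    (2,5)@(5, 11): e=[48,-7,15] → ·
    (5,5)@(11, 11): e=[0,-7,63] → ·  [on edge]
  covered (6 px):
    · · · · · ·
    · · · · · ·
    · █ · · · ·
    · █ █ · · ·
    · █ █ █ · ·
    · · · · · ·
    · · · · · ·
    · · · · · ·
    · · · · · ·
    · · · · · ·
T2:
  2·area = 18
  edge (10, 6)→(4, 18): d=(-6,12) right/bottom  bias=-1
  edge (4, 18)→(6, 11): d=(2,-7) top-left  bias=+0
  edge (6, 11)→(10, 6): d=(4,-5) top-left  bias=+0
    (3,5)@(7, 11): e=[6,7,5] → █
    (4,5)@(9, 11): e=[-18,21,15] → ·
    (3,6)@(7, 13): e=[-6,11,13] → ·
    (2,7)@(5, 15): e=[6,1,11] → █
    (3,7)@(7, 15): e=[-18,15,21] → ·
    (2,8)@(5, 17): e=[-6,5,19] → ·
  covered (2 px):
    · · · · · ·
    · · · · · ·
    · · · · · ·
    · · · · · ·
    · · · · · ·
    · · · █ · ·
    · · · · · ·
    · · █ · · ·
    · · · · · ·
    · · · · · ·

Final: [1,11,6]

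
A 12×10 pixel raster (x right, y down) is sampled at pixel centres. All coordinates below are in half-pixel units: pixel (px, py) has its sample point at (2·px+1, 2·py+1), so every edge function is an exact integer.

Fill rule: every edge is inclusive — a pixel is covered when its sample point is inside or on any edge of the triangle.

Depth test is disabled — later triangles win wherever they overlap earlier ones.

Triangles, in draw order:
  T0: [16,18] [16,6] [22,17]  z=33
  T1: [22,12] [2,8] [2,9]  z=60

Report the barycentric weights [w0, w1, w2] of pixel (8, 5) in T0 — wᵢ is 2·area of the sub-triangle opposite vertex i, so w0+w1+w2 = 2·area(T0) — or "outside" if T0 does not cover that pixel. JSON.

T0:
  2·area = 72
  edge (16, 18)→(16, 6): d=(0,-12) inclusive
  edge (16, 6)→(22, 17): d=(6,11) inclusive
  edge (22, 17)→(16, 18): d=(-6,1) inclusive
    (8,4)@(17, 9): e=[12,7,53] → #
    (9,4)@(19, 9): e=[36,-15,51] → ·
    (8,5)@(17, 11): e=[12,19,41] → #
    (9,5)@(19, 11): e=[36,-3,39] → ·
    (8,6)@(17, 13): e=[12,31,29] → #
    (9,6)@(19, 13): e=[36,9,27] → #
    (10,6)@(21, 13): e=[60,-13,25] → ·
    (8,7)@(17, 15): e=[12,43,17] → #
    (10,7)@(21, 15): e=[60,-1,13] → ·
    (8,8)@(17, 17): e=[12,55,5] → #
    (10,8)@(21, 17): e=[60,11,1] → #
    (11,8)@(23, 17): e=[84,-11,-1] → ·
  covered (9 px):
    · · · · · · · · · · · ·
    · · · · · · · · · · · ·
    · · · · · · · · · · · ·
    · · · · · · · · · · · ·
    · · · · · · · · # · · ·
    · · · · · · · · # · · ·
    · · · · · · · · # # · ·
    · · · · · · · · # # · ·
    · · · · · · · · # # # ·
    · · · · · · · · · · · ·
T1:
  2·area = 20  (B↔C swapped to make it positive)
  edge (22, 12)→(2, 9): d=(-20,-3) inclusive
  edge (2, 9)→(2, 8): d=(0,-1) inclusive
  edge (2, 8)→(22, 12): d=(20,4) inclusive
    (1,4)@(3, 9): e=[3,1,16] → #
    (2,4)@(5, 9): e=[9,3,8] → #
    (3,4)@(7, 9): e=[15,5,0] → #  [on edge]
    (4,4)@(9, 9): e=[21,7,-8] → ·
    (1,5)@(3, 11): e=[-37,1,56] → ·
    (2,5)@(5, 11): e=[-31,3,48] → ·
    (3,5)@(7, 11): e=[-25,5,40] → ·
    (8,5)@(17, 11): e=[5,15,0] → #  [on edge]
    (9,5)@(19, 11): e=[11,17,-8] → ·
    (8,6)@(17, 13): e=[-35,15,40] → ·
  covered (4 px):
    · · · · · · · · · · · ·
    · · · · · · · · · · · ·
    · · · · · · · · · · · ·
    · · · · · · · · · · · ·
    · # # # · · · · · · · ·
    · · · · · · · · # · · ·
    · · · · · · · · · · · ·
    · · · · · · · · · · · ·
    · · · · · · · · · · · ·
    · · · · · · · · · · · ·

Answer: [19,41,12]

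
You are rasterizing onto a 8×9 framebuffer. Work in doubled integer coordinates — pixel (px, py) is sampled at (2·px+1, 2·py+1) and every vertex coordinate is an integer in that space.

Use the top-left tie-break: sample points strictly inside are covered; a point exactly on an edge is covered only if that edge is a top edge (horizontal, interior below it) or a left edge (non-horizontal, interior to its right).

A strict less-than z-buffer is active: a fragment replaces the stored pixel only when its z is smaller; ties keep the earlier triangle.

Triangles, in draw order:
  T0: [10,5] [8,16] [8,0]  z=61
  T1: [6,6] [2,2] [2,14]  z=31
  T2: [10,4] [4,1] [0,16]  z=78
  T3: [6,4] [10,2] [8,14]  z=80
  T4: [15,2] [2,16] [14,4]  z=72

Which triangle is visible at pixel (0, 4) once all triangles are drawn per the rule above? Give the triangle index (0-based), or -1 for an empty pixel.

T0:
  2·area = 32
  edge (10, 5)→(8, 16): d=(-2,11) right/bottom  bias=-1
  edge (8, 16)→(8, 0): d=(0,-16) top-left  bias=+0
  edge (8, 0)→(10, 5): d=(2,5) right/bottom  bias=-1
    (4,1)@(9, 3): e=[15,16,1] → █
    (5,1)@(11, 3): e=[-7,48,-9] → ·
    (4,2)@(9, 5): e=[11,16,5] → █
    (5,2)@(11, 5): e=[-11,48,-5] → ·
    (4,3)@(9, 7): e=[7,16,9] → █
    (5,3)@(11, 7): e=[-15,48,-1] → ·
    (4,4)@(9, 9): e=[3,16,13] → █
    (5,4)@(11, 9): e=[-19,48,3] → ·
    (4,5)@(9, 11): e=[-1,16,17] → ·
  covered (4 px):
    · · · · · · · ·
    · · · · █ · · ·
    · · · · █ · · ·
    · · · · █ · · ·
    · · · · █ · · ·
    · · · · · · · ·
    · · · · · · · ·
    · · · · · · · ·
    · · · · · · · ·
T1:
  2·area = 48  (B↔C swapped to make it positive)
  edge (6, 6)→(2, 14): d=(-4,8) right/bottom  bias=-1
  edge (2, 14)→(2, 2): d=(0,-12) top-left  bias=+0
  edge (2, 2)→(6, 6): d=(4,4) right/bottom  bias=-1
    (0,0)@(1, 1): e=[60,-12,0] → ·  [on edge]
    (1,1)@(3, 3): e=[36,12,0] → ·  [on edge]
    (1,2)@(3, 5): e=[28,12,8] → █
    (2,2)@(5, 5): e=[12,36,0] → ·  [on edge]
    (1,3)@(3, 7): e=[20,12,16] → █
    (2,3)@(5, 7): e=[4,36,8] → █
    (3,3)@(7, 7): e=[-12,60,0] → ·  [on edge]
    (1,4)@(3, 9): e=[12,12,24] → █
    (2,4)@(5, 9): e=[-4,36,16] → ·
    (4,4)@(9, 9): e=[-36,84,0] → ·  [on edge]
    (1,5)@(3, 11): e=[4,12,32] → █
    (2,5)@(5, 11): e=[-12,36,24] → ·
    (5,5)@(11, 11): e=[-60,108,0] → ·  [on edge]
    (6,6)@(13, 13): e=[-84,132,0] → ·  [on edge]
    (7,7)@(15, 15): e=[-108,156,0] → ·  [on edge]
  covered (5 px):
    · · · · · · · ·
    · · · · · · · ·
    · █ · · · · · ·
    · █ █ · · · · ·
    · █ · · · · · ·
    · █ · · · · · ·
    · · · · · · · ·
    · · · · · · · ·
    · · · · · · · ·
T2:
  2·area = 102  (B↔C swapped to make it positive)
  edge (10, 4)→(0, 16): d=(-10,12) right/bottom  bias=-1
  edge (0, 16)→(4, 1): d=(4,-15) top-left  bias=+0
  edge (4, 1)→(10, 4): d=(6,3) right/bottom  bias=-1
    (2,1)@(5, 3): e=[70,23,9] → █
    (3,1)@(7, 3): e=[46,53,3] → █
    (4,1)@(9, 3): e=[22,83,-3] → ·
    (1,2)@(3, 5): e=[74,1,27] → █
    (4,2)@(9, 5): e=[2,91,9] → █
    (5,2)@(11, 5): e=[-22,121,3] → ·
    (1,3)@(3, 7): e=[54,9,39] → █
    (4,3)@(9, 7): e=[-18,99,21] → ·
    (1,4)@(3, 9): e=[34,17,51] → █
    (3,4)@(7, 9): e=[-14,77,39] → ·
    (1,5)@(3, 11): e=[14,25,63] → █
    (2,5)@(5, 11): e=[-10,55,57] → ·
  covered (13 px):
    · · · · · · · ·
    · · █ █ · · · ·
    · █ █ █ █ · · ·
    · █ █ █ · · · ·
    · █ █ · · · · ·
    · █ · · · · · ·
    █ · · · · · · ·
    · · · · · · · ·
    · · · · · · · ·
T3:
  2·area = 44
  edge (6, 4)→(10, 2): d=(4,-2) top-left  bias=+0
  edge (10, 2)→(8, 14): d=(-2,12) right/bottom  bias=-1
  edge (8, 14)→(6, 4): d=(-2,-10) top-left  bias=+0
    (4,1)@(9, 3): e=[2,10,32] → █
    (5,1)@(11, 3): e=[6,-14,52] → ·
    (3,2)@(7, 5): e=[6,30,8] → █
    (5,2)@(11, 5): e=[14,-18,48] → ·
    (3,3)@(7, 7): e=[14,26,4] → █
    (5,3)@(11, 7): e=[22,-22,44] → ·
    (3,4)@(7, 9): e=[22,22,0] → █  [on edge]
    (4,4)@(9, 9): e=[26,-2,20] → ·
    (3,5)@(7, 11): e=[30,18,-4] → ·
  covered (6 px):
    · · · · · · · ·
    · · · · █ · · ·
    · · · █ █ · · ·
    · · · █ █ · · ·
    · · · █ · · · ·
    · · · · · · · ·
    · · · · · · · ·
    · · · · · · · ·
    · · · · · · · ·
T4:
  2·area = 12  (B↔C swapped to make it positive)
  edge (15, 2)→(14, 4): d=(-1,2) right/bottom  bias=-1
  edge (14, 4)→(2, 16): d=(-12,12) right/bottom  bias=-1
  edge (2, 16)→(15, 2): d=(13,-14) top-left  bias=+0
    (7,1)@(15, 3): e=[-1,0,13] → ·  [on edge]
    (6,2)@(13, 5): e=[1,0,11] → ·  [on edge]
    (5,3)@(11, 7): e=[3,0,9] → ·  [on edge]
    (4,4)@(9, 9): e=[5,0,7] → ·  [on edge]
    (3,5)@(7, 11): e=[7,0,5] → ·  [on edge]
    (2,6)@(5, 13): e=[9,0,3] → ·  [on edge]
    (1,7)@(3, 15): e=[11,0,1] → ·  [on edge]
    (0,8)@(1, 17): e=[13,0,-1] → ·  [on edge]
  covered (0 px):
    · · · · · · · ·
    · · · · · · · ·
    · · · · · · · ·
    · · · · · · · ·
    · · · · · · · ·
    · · · · · · · ·
    · · · · · · · ·
    · · · · · · · ·
    · · · · · · · ·

Z-buffer (winner per pixel, '.' = empty):
  . . . . . . . .
  . . 2 2 0 . . .
  . 1 2 2 0 . . .
  . 1 1 2 0 . . .
  . 1 2 3 0 . . .
  . 1 . . . . . .
  2 . . . . . . .
  . . . . . . . .
  . . . . . . . .

Result: -1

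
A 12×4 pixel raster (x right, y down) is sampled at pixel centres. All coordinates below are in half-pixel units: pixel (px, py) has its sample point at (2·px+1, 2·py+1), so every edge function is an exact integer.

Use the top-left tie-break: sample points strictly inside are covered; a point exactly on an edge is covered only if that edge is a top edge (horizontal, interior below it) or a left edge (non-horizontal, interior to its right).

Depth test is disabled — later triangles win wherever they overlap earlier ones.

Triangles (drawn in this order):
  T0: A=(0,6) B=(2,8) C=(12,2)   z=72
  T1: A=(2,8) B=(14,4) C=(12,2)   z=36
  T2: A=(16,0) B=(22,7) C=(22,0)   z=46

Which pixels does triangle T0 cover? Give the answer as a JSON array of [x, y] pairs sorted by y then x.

T0:
  2·area = 32  (B↔C swapped to make it positive)
  edge (0, 6)→(12, 2): d=(12,-4) top-left  bias=+0
  edge (12, 2)→(2, 8): d=(-10,6) right/bottom  bias=-1
  edge (2, 8)→(0, 6): d=(-2,-2) top-left  bias=+0
    (7,0)@(15, 1): e=[0,-8,40] → ·  [on edge]
    (4,1)@(9, 3): e=[0,8,24] → █  [on edge]
    (5,1)@(11, 3): e=[8,-4,28] → ·
    (1,2)@(3, 5): e=[0,24,8] → █  [on edge]
    (2,2)@(5, 5): e=[8,12,12] → █
    (3,2)@(7, 5): e=[16,0,16] → ·  [on edge]
    (4,2)@(9, 5): e=[24,-12,20] → ·
    (0,3)@(1, 7): e=[16,16,0] → █  [on edge]
    (2,3)@(5, 7): e=[32,-8,8] → ·
  covered (5 px):
    · · · · · · · · · · · ·
    · · · · █ · · · · · · ·
    · █ █ · · · · · · · · ·
    █ █ · · · · · · · · · ·
T1:
  2·area = 32  (B↔C swapped to make it positive)
  edge (2, 8)→(12, 2): d=(10,-6) top-left  bias=+0
  edge (12, 2)→(14, 4): d=(2,2) right/bottom  bias=-1
  edge (14, 4)→(2, 8): d=(-12,4) right/bottom  bias=-1
    (5,0)@(11, 1): e=[-16,0,48] → ·  [on edge]
    (11,0)@(23, 1): e=[56,-24,0] → ·  [on edge]
    (5,1)@(11, 3): e=[4,4,24] → █
    (6,1)@(13, 3): e=[16,0,16] → ·  [on edge]
    (8,1)@(17, 3): e=[40,-8,0] → ·  [on edge]
    (3,2)@(7, 5): e=[0,16,16] → █  [on edge]
    (4,2)@(9, 5): e=[12,12,8] → █
    (5,2)@(11, 5): e=[24,8,0] → ·  [on edge]
    (7,2)@(15, 5): e=[48,0,-16] → ·  [on edge]
    (2,3)@(5, 7): e=[8,24,0] → ·  [on edge]
    (3,3)@(7, 7): e=[20,20,-8] → ·
    (4,3)@(9, 7): e=[32,16,-16] → ·
    (8,3)@(17, 7): e=[80,0,-48] → ·  [on edge]
  covered (3 px):
    · · · · · · · · · · · ·
    · · · · · █ · · · · · ·
    · · · █ █ · · · · · · ·
    · · · · · · · · · · · ·
T2:
  2·area = 42  (B↔C swapped to make it positive)
  edge (16, 0)→(22, 0): d=(6,0) top-left  bias=+0
  edge (22, 0)→(22, 7): d=(0,7) right/bottom  bias=-1
  edge (22, 7)→(16, 0): d=(-6,-7) top-left  bias=+0
    (8,0)@(17, 1): e=[6,35,1] → █
    (9,0)@(19, 1): e=[6,21,15] → █
    (10,0)@(21, 1): e=[6,7,29] → █
    (11,0)@(23, 1): e=[6,-7,43] → ·
    (8,1)@(17, 3): e=[18,35,-11] → ·
    (9,1)@(19, 3): e=[18,21,3] → █
    (11,1)@(23, 3): e=[18,-7,31] → ·
    (9,2)@(19, 5): e=[30,21,-9] → ·
    (10,2)@(21, 5): e=[30,7,5] → █
    (11,2)@(23, 5): e=[30,-7,19] → ·
    (10,3)@(21, 7): e=[42,7,-7] → ·
  covered (6 px):
    · · · · · · · · █ █ █ ·
    · · · · · · · · · █ █ ·
    · · · · · · · · · · █ ·
    · · · · · · · · · · · ·

Final: [[4,1],[1,2],[2,2],[0,3],[1,3]]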